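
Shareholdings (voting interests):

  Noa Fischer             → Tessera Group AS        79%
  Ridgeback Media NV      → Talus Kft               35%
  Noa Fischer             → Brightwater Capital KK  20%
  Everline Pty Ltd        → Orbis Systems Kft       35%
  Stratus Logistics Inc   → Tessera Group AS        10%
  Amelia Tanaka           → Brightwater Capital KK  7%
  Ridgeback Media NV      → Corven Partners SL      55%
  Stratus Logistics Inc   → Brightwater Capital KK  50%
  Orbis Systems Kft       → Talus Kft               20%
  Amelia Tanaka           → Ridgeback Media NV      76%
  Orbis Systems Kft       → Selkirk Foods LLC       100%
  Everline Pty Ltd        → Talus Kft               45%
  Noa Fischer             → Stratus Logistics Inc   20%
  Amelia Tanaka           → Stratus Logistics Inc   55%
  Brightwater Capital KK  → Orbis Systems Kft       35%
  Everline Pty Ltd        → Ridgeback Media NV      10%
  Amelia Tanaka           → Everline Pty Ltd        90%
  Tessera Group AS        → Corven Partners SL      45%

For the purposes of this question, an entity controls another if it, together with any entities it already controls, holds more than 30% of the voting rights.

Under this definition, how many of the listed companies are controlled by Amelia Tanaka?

8

Amelia holds 90% of Everline, so Amelia controls Everline.
Amelia holds 55% of Stratus, so Amelia controls Stratus.
Amelia and Everline together hold 76% + 10% = 86% of Ridgeback, so Amelia controls Ridgeback.
Ridgeback holds 55% of Corven, so Amelia controls Corven.
Amelia and Stratus together hold 7% + 50% = 57% of Brightwater, so Amelia controls Brightwater.
Everline and Brightwater together hold 35% + 35% = 70% of Orbis, so Amelia controls Orbis.
Orbis holds 100% of Selkirk, so Amelia controls Selkirk.
Ridgeback and Everline and Orbis together hold 35% + 45% + 20% = 100% of Talus, so Amelia controls Talus.
No other company's threshold is met.
Amelia controls 8 companies.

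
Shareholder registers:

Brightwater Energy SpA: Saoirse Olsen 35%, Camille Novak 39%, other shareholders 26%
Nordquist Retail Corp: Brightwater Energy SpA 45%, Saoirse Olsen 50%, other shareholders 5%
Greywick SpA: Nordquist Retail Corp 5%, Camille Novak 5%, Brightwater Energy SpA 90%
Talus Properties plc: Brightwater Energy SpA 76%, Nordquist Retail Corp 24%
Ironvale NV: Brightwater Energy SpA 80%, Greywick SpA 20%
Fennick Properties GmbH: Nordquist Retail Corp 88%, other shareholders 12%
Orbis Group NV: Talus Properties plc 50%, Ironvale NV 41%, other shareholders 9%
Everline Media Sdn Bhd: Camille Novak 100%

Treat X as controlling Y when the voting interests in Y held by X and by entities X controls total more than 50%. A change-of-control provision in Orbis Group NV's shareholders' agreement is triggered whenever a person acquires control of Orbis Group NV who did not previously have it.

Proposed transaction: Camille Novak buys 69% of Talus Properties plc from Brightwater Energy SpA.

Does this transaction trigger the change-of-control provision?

No

The purchase adds only to Camille's holdings (Brightwater's stake shrinks), so Camille is the only person who could newly come to control Orbis.
Camille holds 100% of Everline, so Camille controls Everline.
Neither Camille nor any entity Camille controls holds any voting interest in Orbis.
So before the transaction, Camille does not control Orbis.
After the purchase, Camille holds 69% of Talus directly, and Brightwater's stake falls to 7%.
Camille holds 69% of Talus, so Camille controls Talus.
After the transaction, Camille's side holds 50% of Orbis, not > 50%, so Camille still does not control Orbis.
No new person acquires control, so the clause is not triggered.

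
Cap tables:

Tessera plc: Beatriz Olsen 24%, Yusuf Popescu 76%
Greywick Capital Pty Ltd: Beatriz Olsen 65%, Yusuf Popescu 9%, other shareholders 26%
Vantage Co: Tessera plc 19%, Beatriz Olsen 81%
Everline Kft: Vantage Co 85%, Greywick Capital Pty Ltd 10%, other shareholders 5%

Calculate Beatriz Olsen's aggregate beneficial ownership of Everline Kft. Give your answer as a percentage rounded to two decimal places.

Beatriz reaches Everline along 3 paths.
Via Tessera → Vantage: 24% × 19% × 85% = 3.876%.
Via Vantage: 81% × 85% = 68.85%.
Via Greywick: 65% × 10% = 6.5%.
Total: 3.876% + 68.85% + 6.5% = 79.226%.
Rounded: 79.23%.

79.23%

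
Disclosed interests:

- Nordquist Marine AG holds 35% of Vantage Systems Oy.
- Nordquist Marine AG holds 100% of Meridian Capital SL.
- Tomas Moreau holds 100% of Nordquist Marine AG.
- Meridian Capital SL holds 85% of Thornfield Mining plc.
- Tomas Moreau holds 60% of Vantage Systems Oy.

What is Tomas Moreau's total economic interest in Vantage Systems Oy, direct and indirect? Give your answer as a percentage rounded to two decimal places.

Tomas reaches Vantage along 2 paths.
Via Nordquist: 100% × 35% = 35%.
Direct stake: 60% = 60%.
Total: 35% + 60% = 95%.
Rounded: 95.00%.

95.00%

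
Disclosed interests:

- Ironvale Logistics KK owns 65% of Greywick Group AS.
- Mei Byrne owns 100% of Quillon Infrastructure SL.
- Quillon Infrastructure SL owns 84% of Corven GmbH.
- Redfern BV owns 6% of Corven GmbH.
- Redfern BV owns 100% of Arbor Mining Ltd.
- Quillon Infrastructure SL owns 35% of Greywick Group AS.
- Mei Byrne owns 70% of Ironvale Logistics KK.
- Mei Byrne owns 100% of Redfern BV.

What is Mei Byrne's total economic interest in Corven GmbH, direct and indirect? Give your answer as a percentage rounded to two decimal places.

90.00%

Mei reaches Corven along 2 paths.
Via Redfern: 100% × 6% = 6%.
Via Quillon: 100% × 84% = 84%.
Total: 6% + 84% = 90%.
Rounded: 90.00%.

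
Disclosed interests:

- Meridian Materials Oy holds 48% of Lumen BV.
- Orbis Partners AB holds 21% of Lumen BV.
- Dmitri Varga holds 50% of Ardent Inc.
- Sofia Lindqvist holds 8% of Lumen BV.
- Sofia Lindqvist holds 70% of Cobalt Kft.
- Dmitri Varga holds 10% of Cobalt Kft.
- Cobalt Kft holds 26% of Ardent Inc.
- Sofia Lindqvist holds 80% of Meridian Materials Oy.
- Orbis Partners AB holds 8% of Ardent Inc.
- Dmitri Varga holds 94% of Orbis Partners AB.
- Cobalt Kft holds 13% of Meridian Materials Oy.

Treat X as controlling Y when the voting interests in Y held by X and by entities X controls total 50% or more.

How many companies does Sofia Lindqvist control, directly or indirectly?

3

Sofia holds 70% of Cobalt, so Sofia controls Cobalt.
Sofia and Cobalt together hold 80% + 13% = 93% of Meridian, so Sofia controls Meridian.
Sofia and Meridian together hold 8% + 48% = 56% of Lumen, so Sofia controls Lumen.
No other company's threshold is met.
Sofia controls 3 companies.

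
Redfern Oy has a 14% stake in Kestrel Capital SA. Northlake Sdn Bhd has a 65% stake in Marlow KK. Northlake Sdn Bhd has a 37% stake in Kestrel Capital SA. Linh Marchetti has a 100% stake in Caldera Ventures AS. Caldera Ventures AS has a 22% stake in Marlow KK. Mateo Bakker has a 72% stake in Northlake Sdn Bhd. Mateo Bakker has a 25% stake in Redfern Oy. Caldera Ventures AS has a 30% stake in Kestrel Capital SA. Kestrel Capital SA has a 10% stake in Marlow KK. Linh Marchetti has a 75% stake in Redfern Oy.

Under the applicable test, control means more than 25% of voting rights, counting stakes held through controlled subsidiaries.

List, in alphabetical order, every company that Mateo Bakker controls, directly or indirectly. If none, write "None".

Mateo holds 72% of Northlake, so Mateo controls Northlake.
Northlake holds 37% of Kestrel, so Mateo controls Kestrel.
Northlake and Kestrel together hold 65% + 10% = 75% of Marlow, so Mateo controls Marlow.
No other company's threshold is met.

Kestrel Capital SA, Marlow KK, Northlake Sdn Bhd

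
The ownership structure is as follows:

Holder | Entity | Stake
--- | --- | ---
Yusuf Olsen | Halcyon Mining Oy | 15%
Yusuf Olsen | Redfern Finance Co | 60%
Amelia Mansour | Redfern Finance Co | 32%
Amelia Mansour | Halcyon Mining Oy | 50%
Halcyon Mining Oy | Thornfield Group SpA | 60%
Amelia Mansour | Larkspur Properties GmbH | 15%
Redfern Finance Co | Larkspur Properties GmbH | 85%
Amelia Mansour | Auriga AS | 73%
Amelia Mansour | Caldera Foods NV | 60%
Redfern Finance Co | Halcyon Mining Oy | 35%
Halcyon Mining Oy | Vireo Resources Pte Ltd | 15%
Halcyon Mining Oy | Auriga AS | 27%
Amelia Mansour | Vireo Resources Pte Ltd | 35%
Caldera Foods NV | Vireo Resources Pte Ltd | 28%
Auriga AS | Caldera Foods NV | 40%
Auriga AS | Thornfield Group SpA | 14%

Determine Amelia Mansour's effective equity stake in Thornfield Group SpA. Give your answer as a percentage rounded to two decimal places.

49.25%

Amelia reaches Thornfield along 5 paths.
Via Redfern → Halcyon → Auriga: 32% × 35% × 27% × 14% = 0.42336%.
Via Halcyon → Auriga: 50% × 27% × 14% = 1.89%.
Via Auriga: 73% × 14% = 10.22%.
Via Redfern → Halcyon: 32% × 35% × 60% = 6.72%.
Via Halcyon: 50% × 60% = 30%.
Total: 0.42336% + 1.89% + 10.22% + 6.72% + 30% = 49.25336%.
Rounded: 49.25%.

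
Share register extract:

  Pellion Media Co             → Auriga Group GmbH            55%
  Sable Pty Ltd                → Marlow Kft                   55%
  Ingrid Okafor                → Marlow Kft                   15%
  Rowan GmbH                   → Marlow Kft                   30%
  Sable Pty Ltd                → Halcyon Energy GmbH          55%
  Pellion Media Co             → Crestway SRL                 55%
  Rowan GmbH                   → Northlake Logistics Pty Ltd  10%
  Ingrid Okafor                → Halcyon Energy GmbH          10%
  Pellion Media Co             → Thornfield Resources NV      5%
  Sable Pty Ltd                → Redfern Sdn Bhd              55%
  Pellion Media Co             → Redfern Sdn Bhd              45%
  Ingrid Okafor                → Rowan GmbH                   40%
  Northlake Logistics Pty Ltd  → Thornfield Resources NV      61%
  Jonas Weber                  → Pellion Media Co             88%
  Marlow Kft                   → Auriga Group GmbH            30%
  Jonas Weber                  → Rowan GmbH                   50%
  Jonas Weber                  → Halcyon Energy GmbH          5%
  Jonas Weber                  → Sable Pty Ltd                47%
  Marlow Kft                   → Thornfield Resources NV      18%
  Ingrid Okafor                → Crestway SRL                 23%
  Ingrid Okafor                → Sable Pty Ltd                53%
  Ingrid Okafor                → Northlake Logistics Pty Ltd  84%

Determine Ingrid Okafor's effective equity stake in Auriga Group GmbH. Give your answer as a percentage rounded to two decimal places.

Ingrid reaches Auriga along 3 paths.
Via Sable → Marlow: 53% × 55% × 30% = 8.745%.
Via Marlow: 15% × 30% = 4.5%.
Via Rowan → Marlow: 40% × 30% × 30% = 3.6%.
Total: 8.745% + 4.5% + 3.6% = 16.845%.
Rounded: 16.85%.

16.85%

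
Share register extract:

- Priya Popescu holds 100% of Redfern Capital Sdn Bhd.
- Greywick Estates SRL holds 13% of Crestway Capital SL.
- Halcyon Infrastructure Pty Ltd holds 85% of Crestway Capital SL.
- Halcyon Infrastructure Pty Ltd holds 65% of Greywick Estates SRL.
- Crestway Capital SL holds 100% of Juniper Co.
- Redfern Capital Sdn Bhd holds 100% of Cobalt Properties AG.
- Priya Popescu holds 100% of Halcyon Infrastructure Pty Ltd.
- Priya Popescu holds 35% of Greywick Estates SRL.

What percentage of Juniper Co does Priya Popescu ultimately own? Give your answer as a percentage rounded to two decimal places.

98.00%

Priya reaches Juniper along 3 paths.
Via Greywick → Crestway: 35% × 13% × 100% = 4.55%.
Via Halcyon → Greywick → Crestway: 100% × 65% × 13% × 100% = 8.45%.
Via Halcyon → Crestway: 100% × 85% × 100% = 85%.
Total: 4.55% + 8.45% + 85% = 98%.
Rounded: 98.00%.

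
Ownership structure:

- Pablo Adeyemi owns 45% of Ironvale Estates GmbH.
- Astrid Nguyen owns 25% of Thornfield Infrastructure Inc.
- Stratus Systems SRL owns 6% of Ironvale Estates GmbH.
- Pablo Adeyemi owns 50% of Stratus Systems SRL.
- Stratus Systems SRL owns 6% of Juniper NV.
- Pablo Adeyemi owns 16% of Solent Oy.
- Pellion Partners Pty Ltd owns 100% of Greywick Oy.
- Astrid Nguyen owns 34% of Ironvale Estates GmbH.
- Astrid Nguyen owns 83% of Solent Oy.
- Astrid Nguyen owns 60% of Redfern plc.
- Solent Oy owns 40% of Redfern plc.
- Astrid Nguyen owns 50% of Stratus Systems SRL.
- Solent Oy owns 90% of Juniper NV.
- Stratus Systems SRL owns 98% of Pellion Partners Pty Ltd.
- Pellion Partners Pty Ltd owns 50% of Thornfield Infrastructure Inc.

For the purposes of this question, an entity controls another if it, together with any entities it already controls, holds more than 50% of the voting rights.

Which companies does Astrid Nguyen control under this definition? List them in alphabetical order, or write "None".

Astrid holds 83% of Solent, so Astrid controls Solent.
Solent holds 90% of Juniper, so Astrid controls Juniper.
Astrid and Solent together hold 60% + 40% = 100% of Redfern, so Astrid controls Redfern.
No other company's threshold is met.

Juniper NV, Redfern plc, Solent Oy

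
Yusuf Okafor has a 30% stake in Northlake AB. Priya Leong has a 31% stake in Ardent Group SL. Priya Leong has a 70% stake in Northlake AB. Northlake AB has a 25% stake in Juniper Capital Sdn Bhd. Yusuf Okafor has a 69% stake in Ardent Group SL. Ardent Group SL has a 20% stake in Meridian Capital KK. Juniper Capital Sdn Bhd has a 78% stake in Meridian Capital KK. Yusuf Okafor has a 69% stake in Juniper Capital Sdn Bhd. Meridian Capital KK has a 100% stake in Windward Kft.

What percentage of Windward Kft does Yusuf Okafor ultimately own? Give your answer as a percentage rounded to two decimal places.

Yusuf reaches Windward along 3 paths.
Via Juniper → Meridian: 69% × 78% × 100% = 53.82%.
Via Northlake → Juniper → Meridian: 30% × 25% × 78% × 100% = 5.85%.
Via Ardent → Meridian: 69% × 20% × 100% = 13.8%.
Total: 53.82% + 5.85% + 13.8% = 73.47%.

73.47%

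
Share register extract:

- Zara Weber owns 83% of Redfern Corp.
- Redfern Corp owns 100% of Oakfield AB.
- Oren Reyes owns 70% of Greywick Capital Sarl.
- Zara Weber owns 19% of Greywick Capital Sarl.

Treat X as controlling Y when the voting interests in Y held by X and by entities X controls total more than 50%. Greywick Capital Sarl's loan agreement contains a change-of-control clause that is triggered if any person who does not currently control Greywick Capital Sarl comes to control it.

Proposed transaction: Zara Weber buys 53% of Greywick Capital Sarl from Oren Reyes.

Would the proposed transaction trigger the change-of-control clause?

The purchase adds only to Zara's holdings (Oren's stake shrinks), so Zara is the only person who could newly come to control Greywick.
Zara holds 83% of Redfern, so Zara controls Redfern.
Redfern holds 100% of Oakfield, so Zara controls Oakfield.
In Greywick, Zara's side holds only 19%, not > 50%.
So before the transaction, Zara does not control Greywick.
After the purchase, Zara's direct stake in Greywick rises to 19% + 53% = 72%, and Oren's stake falls to 17%.
Zara holds 72% of Greywick, so Zara controls Greywick.
Zara did not control Greywick before and does after, so the clause is triggered.

Yes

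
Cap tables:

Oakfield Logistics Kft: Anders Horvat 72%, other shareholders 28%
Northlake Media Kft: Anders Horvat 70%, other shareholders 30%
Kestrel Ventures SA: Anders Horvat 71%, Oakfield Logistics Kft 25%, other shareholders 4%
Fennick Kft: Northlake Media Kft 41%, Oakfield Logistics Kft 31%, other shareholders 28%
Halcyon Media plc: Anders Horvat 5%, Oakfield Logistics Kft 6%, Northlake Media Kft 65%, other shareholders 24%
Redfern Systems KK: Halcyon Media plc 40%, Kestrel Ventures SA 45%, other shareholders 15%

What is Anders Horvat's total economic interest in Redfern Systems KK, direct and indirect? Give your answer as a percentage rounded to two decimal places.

Anders reaches Redfern along 5 paths.
Via Halcyon: 5% × 40% = 2%.
Via Oakfield → Halcyon: 72% × 6% × 40% = 1.728%.
Via Northlake → Halcyon: 70% × 65% × 40% = 18.2%.
Via Kestrel: 71% × 45% = 31.95%.
Via Oakfield → Kestrel: 72% × 25% × 45% = 8.1%.
Total: 2% + 1.728% + 18.2% + 31.95% + 8.1% = 61.978%.
Rounded: 61.98%.

61.98%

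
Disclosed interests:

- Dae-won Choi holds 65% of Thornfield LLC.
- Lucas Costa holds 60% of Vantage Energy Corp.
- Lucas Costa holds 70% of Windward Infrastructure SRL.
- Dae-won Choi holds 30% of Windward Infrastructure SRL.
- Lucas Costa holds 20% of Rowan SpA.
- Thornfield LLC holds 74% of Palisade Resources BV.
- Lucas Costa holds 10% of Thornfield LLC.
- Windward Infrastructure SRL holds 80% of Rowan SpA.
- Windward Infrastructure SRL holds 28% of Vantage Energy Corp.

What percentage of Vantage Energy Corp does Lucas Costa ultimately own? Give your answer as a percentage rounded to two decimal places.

79.60%

Lucas reaches Vantage along 2 paths.
Direct stake: 60% = 60%.
Via Windward: 70% × 28% = 19.6%.
Total: 60% + 19.6% = 79.6%.
Rounded: 79.60%.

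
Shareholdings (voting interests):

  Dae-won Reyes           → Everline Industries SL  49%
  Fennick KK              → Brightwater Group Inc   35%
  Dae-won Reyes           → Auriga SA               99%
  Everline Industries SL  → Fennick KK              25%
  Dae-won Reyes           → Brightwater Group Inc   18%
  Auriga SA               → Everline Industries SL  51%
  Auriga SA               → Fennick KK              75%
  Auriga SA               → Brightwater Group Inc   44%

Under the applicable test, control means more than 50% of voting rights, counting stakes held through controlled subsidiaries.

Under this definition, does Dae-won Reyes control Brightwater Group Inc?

Yes

Dae-won holds 99% of Auriga, so Dae-won controls Auriga.
Dae-won and Auriga together hold 49% + 51% = 100% of Everline, so Dae-won controls Everline.
Auriga and Everline together hold 75% + 25% = 100% of Fennick, so Dae-won controls Fennick.
Dae-won and Auriga and Fennick together hold 18% + 44% + 35% = 97% of Brightwater, so Dae-won controls Brightwater.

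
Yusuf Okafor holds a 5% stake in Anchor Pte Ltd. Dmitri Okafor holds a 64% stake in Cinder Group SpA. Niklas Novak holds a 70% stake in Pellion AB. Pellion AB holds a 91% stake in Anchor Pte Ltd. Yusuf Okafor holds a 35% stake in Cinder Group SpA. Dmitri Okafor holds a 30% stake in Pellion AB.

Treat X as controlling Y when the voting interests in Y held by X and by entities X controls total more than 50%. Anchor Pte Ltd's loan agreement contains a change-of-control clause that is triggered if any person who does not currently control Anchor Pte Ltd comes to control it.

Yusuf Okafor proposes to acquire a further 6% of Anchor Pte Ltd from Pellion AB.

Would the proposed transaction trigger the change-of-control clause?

The purchase adds only to Yusuf's holdings (Pellion's stake shrinks), so Yusuf is the only person who could newly come to control Anchor.
Yusuf's largest direct stake is 35% in Cinder, which does not meet the threshold, so Yusuf controls no company.
In Anchor, Yusuf's side holds only 5%, not > 50%.
So before the transaction, Yusuf does not control Anchor.
After the purchase, Yusuf's direct stake in Anchor rises to 5% + 6% = 11%, and Pellion's stake falls to 85%.
After the transaction, Yusuf's side holds 11% of Anchor, not > 50%, so Yusuf still does not control Anchor.
No new person acquires control, so the clause is not triggered.

No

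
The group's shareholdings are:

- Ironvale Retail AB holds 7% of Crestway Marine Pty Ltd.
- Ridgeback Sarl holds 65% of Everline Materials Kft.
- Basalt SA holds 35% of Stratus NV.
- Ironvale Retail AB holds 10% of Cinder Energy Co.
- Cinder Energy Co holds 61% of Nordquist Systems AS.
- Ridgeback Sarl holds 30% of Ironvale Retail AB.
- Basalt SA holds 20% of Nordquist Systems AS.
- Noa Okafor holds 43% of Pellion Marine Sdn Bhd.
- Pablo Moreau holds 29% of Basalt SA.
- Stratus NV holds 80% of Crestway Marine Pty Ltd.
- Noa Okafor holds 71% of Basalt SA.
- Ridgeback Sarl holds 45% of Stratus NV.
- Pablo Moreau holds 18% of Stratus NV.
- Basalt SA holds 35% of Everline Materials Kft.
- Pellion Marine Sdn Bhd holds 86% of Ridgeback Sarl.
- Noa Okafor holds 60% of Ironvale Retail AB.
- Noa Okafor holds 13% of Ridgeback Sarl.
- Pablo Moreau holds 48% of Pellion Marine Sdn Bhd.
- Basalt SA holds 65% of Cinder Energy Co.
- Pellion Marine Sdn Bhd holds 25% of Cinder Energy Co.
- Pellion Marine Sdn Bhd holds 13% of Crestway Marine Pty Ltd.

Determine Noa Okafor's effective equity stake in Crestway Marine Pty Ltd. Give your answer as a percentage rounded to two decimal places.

Noa reaches Crestway along 7 paths.
Via Pellion: 43% × 13% = 5.59%.
Via Ironvale: 60% × 7% = 4.2%.
Via Ridgeback → Ironvale: 13% × 30% × 7% = 0.273%.
Via Pellion → Ridgeback → Ironvale: 43% × 86% × 30% × 7% = 0.77658%.
Via Ridgeback → Stratus: 13% × 45% × 80% = 4.68%.
Via Pellion → Ridgeback → Stratus: 43% × 86% × 45% × 80% = 13.3128%.
Via Basalt → Stratus: 71% × 35% × 80% = 19.88%.
Total: 5.59% + 4.2% + 0.273% + 0.77658% + 4.68% + 13.3128% + 19.88% = 48.71238%.
Rounded: 48.71%.

48.71%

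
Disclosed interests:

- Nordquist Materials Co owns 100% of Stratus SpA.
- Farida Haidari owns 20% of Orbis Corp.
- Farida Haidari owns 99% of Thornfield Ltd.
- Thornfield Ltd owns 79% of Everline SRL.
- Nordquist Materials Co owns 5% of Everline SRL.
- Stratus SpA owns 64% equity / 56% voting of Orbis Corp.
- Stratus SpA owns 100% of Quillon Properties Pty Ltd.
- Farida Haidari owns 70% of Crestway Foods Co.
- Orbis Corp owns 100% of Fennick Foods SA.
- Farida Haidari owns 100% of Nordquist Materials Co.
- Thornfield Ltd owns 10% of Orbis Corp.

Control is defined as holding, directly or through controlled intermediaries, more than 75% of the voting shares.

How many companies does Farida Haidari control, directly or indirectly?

Farida holds 99% of Thornfield, so Farida controls Thornfield.
Farida holds 100% of Nordquist, so Farida controls Nordquist.
Nordquist holds 100% of Stratus, so Farida controls Stratus.
Stratus and Thornfield and Farida together hold 56% + 10% + 20% = 86% of Orbis, so Farida controls Orbis.
Stratus holds 100% of Quillon, so Farida controls Quillon.
Thornfield and Nordquist together hold 79% + 5% = 84% of Everline, so Farida controls Everline.
Orbis holds 100% of Fennick, so Farida controls Fennick.
No other company's threshold is met.
Farida controls 7 companies.

7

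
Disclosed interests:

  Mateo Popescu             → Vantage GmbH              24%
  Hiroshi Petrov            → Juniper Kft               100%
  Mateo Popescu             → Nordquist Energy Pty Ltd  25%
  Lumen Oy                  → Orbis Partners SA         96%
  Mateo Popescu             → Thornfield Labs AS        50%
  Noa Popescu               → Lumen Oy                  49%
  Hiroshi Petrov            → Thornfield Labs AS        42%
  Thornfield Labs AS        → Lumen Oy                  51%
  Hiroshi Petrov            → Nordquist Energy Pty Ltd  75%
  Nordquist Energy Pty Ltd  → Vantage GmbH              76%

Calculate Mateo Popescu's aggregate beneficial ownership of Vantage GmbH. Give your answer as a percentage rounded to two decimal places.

43.00%

Mateo reaches Vantage along 2 paths.
Direct stake: 24% = 24%.
Via Nordquist: 25% × 76% = 19%.
Total: 24% + 19% = 43%.
Rounded: 43.00%.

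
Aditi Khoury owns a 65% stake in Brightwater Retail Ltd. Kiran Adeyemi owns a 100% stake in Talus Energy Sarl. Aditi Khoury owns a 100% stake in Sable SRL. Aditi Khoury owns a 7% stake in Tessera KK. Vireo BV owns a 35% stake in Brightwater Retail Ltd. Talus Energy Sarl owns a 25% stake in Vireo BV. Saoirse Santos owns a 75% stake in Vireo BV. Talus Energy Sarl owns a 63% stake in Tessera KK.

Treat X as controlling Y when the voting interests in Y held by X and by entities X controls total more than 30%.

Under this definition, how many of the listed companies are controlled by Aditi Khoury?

2

Aditi holds 65% of Brightwater, so Aditi controls Brightwater.
Aditi holds 100% of Sable, so Aditi controls Sable.
No other company's threshold is met.
Aditi controls 2 companies.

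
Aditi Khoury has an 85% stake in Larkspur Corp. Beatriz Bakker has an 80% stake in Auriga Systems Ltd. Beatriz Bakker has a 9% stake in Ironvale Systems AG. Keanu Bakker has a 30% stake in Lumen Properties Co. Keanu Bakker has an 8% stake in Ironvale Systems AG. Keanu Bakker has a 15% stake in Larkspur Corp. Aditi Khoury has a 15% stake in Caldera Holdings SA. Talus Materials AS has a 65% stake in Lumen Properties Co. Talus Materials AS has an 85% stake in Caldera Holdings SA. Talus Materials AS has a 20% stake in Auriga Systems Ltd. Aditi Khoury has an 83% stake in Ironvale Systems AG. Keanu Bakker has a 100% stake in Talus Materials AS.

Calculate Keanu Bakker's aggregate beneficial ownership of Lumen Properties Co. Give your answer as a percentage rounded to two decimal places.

Keanu reaches Lumen along 2 paths.
Direct stake: 30% = 30%.
Via Talus: 100% × 65% = 65%.
Total: 30% + 65% = 95%.
Rounded: 95.00%.

95.00%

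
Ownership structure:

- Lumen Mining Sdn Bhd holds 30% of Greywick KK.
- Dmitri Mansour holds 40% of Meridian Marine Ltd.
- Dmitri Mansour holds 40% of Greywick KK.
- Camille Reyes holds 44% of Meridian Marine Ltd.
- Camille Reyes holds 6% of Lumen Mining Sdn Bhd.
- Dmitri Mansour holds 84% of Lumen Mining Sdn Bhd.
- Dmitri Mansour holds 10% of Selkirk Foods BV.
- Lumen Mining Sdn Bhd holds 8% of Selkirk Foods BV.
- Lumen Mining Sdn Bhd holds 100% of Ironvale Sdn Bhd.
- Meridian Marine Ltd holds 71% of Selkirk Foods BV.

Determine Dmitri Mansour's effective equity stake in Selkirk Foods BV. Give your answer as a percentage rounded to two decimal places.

45.12%

Dmitri reaches Selkirk along 3 paths.
Via Meridian: 40% × 71% = 28.4%.
Direct stake: 10% = 10%.
Via Lumen: 84% × 8% = 6.72%.
Total: 28.4% + 10% + 6.72% = 45.12%.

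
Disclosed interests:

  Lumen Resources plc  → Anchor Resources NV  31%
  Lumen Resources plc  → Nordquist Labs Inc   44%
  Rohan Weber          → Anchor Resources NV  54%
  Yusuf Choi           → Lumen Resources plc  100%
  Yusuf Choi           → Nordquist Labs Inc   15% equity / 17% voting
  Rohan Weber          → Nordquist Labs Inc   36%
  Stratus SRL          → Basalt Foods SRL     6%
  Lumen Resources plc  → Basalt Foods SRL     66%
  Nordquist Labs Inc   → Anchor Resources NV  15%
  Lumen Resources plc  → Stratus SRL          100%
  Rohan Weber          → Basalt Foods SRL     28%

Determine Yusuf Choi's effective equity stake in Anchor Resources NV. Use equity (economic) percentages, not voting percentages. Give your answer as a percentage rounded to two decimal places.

39.85%

Yusuf reaches Anchor along 3 paths.
Via Lumen: 100% × 31% = 31%.
Via Lumen → Nordquist: 100% × 44% × 15% = 6.6%.
Via Nordquist: 15% × 15% = 2.25%.
Total: 31% + 6.6% + 2.25% = 39.85%.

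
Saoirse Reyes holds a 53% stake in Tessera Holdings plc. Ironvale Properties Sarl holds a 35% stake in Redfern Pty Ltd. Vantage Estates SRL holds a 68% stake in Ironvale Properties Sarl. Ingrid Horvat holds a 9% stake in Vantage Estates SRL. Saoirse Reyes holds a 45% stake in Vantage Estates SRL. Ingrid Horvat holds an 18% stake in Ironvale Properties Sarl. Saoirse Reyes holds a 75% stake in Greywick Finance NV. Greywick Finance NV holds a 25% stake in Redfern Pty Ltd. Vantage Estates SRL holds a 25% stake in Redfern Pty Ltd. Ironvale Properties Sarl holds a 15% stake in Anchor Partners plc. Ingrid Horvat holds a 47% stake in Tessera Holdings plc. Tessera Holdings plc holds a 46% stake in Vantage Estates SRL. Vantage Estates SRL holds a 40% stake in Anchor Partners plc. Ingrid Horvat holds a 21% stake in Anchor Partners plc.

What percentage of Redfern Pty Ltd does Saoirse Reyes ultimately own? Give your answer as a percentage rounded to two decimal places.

Saoirse reaches Redfern along 5 paths.
Via Tessera → Vantage → Ironvale: 53% × 46% × 68% × 35% = 5.80244%.
Via Vantage → Ironvale: 45% × 68% × 35% = 10.71%.
Via Tessera → Vantage: 53% × 46% × 25% = 6.095%.
Via Vantage: 45% × 25% = 11.25%.
Via Greywick: 75% × 25% = 18.75%.
Total: 5.80244% + 10.71% + 6.095% + 11.25% + 18.75% = 52.60744%.
Rounded: 52.61%.

52.61%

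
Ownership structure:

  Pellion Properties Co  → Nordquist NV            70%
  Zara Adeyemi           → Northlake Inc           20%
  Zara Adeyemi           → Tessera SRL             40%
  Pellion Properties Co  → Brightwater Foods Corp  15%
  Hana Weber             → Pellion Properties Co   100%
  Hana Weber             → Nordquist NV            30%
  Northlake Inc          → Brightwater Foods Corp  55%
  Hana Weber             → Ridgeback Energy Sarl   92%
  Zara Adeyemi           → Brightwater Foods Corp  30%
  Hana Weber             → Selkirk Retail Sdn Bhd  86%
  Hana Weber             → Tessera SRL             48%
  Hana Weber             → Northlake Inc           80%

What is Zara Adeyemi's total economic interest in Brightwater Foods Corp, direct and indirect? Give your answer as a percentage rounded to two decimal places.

41.00%

Zara reaches Brightwater along 2 paths.
Via Northlake: 20% × 55% = 11%.
Direct stake: 30% = 30%.
Total: 11% + 30% = 41%.
Rounded: 41.00%.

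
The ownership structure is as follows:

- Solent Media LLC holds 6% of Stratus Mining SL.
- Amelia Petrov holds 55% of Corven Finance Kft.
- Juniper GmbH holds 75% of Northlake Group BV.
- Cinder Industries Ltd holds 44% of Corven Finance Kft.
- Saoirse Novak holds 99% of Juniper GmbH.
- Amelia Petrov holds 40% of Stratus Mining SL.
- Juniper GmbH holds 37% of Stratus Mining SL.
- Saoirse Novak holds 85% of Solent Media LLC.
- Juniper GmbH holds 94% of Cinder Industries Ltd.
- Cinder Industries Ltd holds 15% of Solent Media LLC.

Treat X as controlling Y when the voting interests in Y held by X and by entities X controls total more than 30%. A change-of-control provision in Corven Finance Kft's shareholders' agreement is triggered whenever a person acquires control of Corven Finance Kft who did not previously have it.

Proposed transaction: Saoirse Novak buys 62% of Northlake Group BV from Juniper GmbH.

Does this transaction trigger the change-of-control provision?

No

The purchase adds only to Saoirse's holdings (Juniper's stake shrinks), so Saoirse is the only person who could newly come to control Corven.
Saoirse holds 99% of Juniper, so Saoirse controls Juniper.
Juniper holds 94% of Cinder, so Saoirse controls Cinder.
Cinder holds 44% of Corven, so Saoirse controls Corven.
So Saoirse already controls Corven before the transaction.
After the purchase, Saoirse holds 62% of Northlake directly, and Juniper's stake falls to 13%.
Saoirse controlled Corven already, so this is not a new person acquiring control; every other person's position is unchanged or reduced.
No new person acquires control, so the clause is not triggered.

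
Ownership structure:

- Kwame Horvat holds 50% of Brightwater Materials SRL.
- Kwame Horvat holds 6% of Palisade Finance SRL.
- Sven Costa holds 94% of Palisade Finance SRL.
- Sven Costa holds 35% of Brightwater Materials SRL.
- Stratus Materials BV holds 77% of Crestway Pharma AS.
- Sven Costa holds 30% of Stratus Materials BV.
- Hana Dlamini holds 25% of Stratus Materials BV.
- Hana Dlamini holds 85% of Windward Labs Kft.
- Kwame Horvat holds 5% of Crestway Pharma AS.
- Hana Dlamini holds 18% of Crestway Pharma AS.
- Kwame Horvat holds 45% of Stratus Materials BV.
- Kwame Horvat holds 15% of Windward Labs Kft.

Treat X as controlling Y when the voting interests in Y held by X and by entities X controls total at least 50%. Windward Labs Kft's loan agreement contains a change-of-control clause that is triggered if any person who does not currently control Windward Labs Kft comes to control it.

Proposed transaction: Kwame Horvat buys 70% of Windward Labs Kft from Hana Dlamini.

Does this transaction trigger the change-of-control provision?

Yes

The purchase adds only to Kwame's holdings (Hana's stake shrinks), so Kwame is the only person who could newly come to control Windward.
Kwame holds 50% of Brightwater, so Kwame controls Brightwater.
In Windward, Kwame's side holds only 15%, not ≥ 50%.
So before the transaction, Kwame does not control Windward.
After the purchase, Kwame's direct stake in Windward rises to 15% + 70% = 85%, and Hana's stake falls to 15%.
Kwame holds 85% of Windward, so Kwame controls Windward.
Kwame did not control Windward before and does after, so the clause is triggered.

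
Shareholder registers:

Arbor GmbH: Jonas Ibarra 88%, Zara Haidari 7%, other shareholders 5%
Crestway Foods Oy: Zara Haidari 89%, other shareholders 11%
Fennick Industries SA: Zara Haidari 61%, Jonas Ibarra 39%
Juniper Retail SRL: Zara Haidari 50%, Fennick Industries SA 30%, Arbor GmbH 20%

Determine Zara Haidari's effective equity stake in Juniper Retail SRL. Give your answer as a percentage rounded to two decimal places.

69.70%

Zara reaches Juniper along 3 paths.
Direct stake: 50% = 50%.
Via Fennick: 61% × 30% = 18.3%.
Via Arbor: 7% × 20% = 1.4%.
Total: 50% + 18.3% + 1.4% = 69.7%.
Rounded: 69.70%.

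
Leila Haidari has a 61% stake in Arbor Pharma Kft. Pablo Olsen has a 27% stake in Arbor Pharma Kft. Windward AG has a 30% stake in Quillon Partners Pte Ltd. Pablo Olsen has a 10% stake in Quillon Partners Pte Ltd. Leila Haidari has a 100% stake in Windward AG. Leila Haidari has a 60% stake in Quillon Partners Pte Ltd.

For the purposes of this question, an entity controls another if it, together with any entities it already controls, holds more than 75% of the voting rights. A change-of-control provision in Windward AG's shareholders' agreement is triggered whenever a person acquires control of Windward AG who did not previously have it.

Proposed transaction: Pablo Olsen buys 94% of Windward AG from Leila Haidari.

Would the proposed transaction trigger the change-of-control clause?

The purchase adds only to Pablo's holdings (Leila's stake shrinks), so Pablo is the only person who could newly come to control Windward.
Pablo's largest direct stake is 27% in Arbor, which does not meet the threshold, so Pablo controls no company.
Neither Pablo nor any entity Pablo controls holds any voting interest in Windward.
So before the transaction, Pablo does not control Windward.
After the purchase, Pablo holds 94% of Windward directly, and Leila's stake falls to 6%.
Pablo holds 94% of Windward, so Pablo controls Windward.
Pablo did not control Windward before and does after, so the clause is triggered.

Yes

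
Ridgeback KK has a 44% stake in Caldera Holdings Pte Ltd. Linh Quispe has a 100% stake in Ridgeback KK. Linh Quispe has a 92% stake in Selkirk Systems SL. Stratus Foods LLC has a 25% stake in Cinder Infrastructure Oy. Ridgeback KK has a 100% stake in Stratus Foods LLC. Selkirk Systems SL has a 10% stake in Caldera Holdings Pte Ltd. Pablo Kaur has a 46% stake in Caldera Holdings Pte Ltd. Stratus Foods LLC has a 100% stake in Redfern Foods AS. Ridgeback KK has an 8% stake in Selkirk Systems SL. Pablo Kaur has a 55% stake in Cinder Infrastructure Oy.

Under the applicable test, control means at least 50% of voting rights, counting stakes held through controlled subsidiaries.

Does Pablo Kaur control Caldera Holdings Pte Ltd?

Pablo holds 55% of Cinder, so Pablo controls Cinder.
In Caldera, Pablo's side holds only 46%, not ≥ 50%.
So Pablo does not control Caldera.

No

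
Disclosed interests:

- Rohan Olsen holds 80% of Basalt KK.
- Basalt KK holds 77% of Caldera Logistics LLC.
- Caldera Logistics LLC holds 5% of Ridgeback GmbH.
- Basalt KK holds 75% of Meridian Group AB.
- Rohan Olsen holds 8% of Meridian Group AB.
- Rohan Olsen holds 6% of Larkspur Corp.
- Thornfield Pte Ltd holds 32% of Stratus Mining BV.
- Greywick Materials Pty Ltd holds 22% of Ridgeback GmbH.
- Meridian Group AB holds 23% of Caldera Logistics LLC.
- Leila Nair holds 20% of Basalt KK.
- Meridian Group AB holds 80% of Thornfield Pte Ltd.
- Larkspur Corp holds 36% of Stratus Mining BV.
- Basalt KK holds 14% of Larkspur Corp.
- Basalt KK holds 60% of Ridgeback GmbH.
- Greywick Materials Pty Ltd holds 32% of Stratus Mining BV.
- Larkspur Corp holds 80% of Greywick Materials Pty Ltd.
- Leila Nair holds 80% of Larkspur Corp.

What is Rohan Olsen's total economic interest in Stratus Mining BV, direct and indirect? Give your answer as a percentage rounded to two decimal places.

Rohan reaches Stratus along 6 paths.
Via Larkspur: 6% × 36% = 2.16%.
Via Basalt → Larkspur: 80% × 14% × 36% = 4.032%.
Via Larkspur → Greywick: 6% × 80% × 32% = 1.536%.
Via Basalt → Larkspur → Greywick: 80% × 14% × 80% × 32% = 2.8672%.
Via Meridian → Thornfield: 8% × 80% × 32% = 2.048%.
Via Basalt → Meridian → Thornfield: 80% × 75% × 80% × 32% = 15.36%.
Total: 2.16% + 4.032% + 1.536% + 2.8672% + 2.048% + 15.36% = 28.0032%.
Rounded: 28.00%.

28.00%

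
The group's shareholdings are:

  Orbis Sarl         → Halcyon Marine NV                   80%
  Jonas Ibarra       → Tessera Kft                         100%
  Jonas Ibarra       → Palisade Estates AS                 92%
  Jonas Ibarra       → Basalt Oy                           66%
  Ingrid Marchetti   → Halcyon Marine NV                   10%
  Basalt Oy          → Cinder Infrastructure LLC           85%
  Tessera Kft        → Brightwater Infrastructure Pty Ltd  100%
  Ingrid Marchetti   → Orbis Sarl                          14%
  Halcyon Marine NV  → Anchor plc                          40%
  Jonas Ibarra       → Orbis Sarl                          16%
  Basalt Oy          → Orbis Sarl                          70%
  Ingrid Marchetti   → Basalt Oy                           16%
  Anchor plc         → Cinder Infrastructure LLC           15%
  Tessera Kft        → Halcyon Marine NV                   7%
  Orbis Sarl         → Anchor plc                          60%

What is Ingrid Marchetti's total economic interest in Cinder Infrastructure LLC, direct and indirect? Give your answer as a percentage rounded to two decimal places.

Ingrid reaches Cinder along 6 paths.
Via Orbis → Anchor: 14% × 60% × 15% = 1.26%.
Via Basalt → Orbis → Anchor: 16% × 70% × 60% × 15% = 1.008%.
Via Orbis → Halcyon → Anchor: 14% × 80% × 40% × 15% = 0.672%.
Via Basalt → Orbis → Halcyon → Anchor: 16% × 70% × 80% × 40% × 15% = 0.5376%.
Via Halcyon → Anchor: 10% × 40% × 15% = 0.6%.
Via Basalt: 16% × 85% = 13.6%.
Total: 1.26% + 1.008% + 0.672% + 0.5376% + 0.6% + 13.6% = 17.6776%.
Rounded: 17.68%.

17.68%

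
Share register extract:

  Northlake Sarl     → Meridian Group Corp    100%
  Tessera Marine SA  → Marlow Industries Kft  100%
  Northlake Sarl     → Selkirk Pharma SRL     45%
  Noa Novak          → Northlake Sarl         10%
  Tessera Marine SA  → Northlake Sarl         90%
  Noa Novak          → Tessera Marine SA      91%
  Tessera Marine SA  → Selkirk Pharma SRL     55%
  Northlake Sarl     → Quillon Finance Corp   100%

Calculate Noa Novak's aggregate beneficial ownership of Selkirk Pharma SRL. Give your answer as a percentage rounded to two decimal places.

Noa reaches Selkirk along 3 paths.
Via Tessera: 91% × 55% = 50.05%.
Via Tessera → Northlake: 91% × 90% × 45% = 36.855%.
Via Northlake: 10% × 45% = 4.5%.
Total: 50.05% + 36.855% + 4.5% = 91.405%.
Rounded: 91.41%.

91.41%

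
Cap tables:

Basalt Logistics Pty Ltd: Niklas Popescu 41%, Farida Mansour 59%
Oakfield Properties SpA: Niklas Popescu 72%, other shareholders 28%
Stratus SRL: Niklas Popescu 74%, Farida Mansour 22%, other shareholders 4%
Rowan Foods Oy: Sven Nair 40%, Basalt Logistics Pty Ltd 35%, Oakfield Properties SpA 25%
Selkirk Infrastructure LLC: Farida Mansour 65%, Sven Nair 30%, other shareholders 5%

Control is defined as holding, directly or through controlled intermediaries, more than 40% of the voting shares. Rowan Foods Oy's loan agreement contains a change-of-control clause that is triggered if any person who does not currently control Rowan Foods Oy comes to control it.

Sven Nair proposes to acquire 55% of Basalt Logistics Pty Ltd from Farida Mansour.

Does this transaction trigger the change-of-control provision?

The purchase adds only to Sven's holdings (Farida's stake shrinks), so Sven is the only person who could newly come to control Rowan.
Sven's largest direct stake is 40% in Rowan, which does not meet the threshold, so Sven controls no company.
In Rowan, Sven's side holds only 40%, not > 40%.
So before the transaction, Sven does not control Rowan.
After the purchase, Sven holds 55% of Basalt directly, and Farida's stake falls to 4%.
Sven holds 55% of Basalt, so Sven controls Basalt.
Sven and Basalt together hold 40% + 35% = 75% of Rowan, so Sven controls Rowan.
Sven did not control Rowan before and does after, so the clause is triggered.

Yes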